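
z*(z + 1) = z^2 + z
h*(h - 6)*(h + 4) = h^3 - 2*h^2 - 24*h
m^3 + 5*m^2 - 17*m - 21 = (m - 3)*(m + 1)*(m + 7)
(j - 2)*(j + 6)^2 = j^3 + 10*j^2 + 12*j - 72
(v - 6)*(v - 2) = v^2 - 8*v + 12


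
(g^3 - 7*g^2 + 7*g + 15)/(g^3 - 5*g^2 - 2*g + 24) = (g^2 - 4*g - 5)/(g^2 - 2*g - 8)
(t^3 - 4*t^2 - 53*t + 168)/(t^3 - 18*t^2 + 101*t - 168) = (t + 7)/(t - 7)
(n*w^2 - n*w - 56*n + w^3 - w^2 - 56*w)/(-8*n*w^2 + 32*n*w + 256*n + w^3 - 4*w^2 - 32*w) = (n*w + 7*n + w^2 + 7*w)/(-8*n*w - 32*n + w^2 + 4*w)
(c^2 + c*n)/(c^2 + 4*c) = (c + n)/(c + 4)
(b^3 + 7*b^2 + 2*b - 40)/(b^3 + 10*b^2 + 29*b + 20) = (b - 2)/(b + 1)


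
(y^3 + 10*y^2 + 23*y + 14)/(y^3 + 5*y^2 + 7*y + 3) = (y^2 + 9*y + 14)/(y^2 + 4*y + 3)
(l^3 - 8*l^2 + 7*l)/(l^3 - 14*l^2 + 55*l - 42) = l/(l - 6)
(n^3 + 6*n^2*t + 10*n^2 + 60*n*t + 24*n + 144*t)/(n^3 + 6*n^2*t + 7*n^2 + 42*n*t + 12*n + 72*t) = (n + 6)/(n + 3)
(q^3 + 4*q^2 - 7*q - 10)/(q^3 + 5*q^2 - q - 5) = (q - 2)/(q - 1)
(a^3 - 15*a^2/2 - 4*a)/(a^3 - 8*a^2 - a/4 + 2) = 2*a/(2*a - 1)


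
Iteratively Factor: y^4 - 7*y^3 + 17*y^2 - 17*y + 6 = (y - 3)*(y^3 - 4*y^2 + 5*y - 2) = (y - 3)*(y - 2)*(y^2 - 2*y + 1) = (y - 3)*(y - 2)*(y - 1)*(y - 1)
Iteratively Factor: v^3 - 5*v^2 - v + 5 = (v - 1)*(v^2 - 4*v - 5) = (v - 1)*(v + 1)*(v - 5)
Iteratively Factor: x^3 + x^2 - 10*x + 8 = (x - 2)*(x^2 + 3*x - 4) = (x - 2)*(x + 4)*(x - 1)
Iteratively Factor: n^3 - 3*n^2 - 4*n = (n)*(n^2 - 3*n - 4) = n*(n - 4)*(n + 1)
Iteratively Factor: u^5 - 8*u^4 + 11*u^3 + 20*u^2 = (u - 5)*(u^4 - 3*u^3 - 4*u^2) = (u - 5)*(u + 1)*(u^3 - 4*u^2) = u*(u - 5)*(u + 1)*(u^2 - 4*u) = u*(u - 5)*(u - 4)*(u + 1)*(u)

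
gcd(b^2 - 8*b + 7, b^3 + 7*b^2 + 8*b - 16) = b - 1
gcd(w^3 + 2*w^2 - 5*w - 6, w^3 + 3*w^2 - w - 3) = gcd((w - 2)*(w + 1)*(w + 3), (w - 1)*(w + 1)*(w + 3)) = w^2 + 4*w + 3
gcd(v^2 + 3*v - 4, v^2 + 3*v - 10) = 1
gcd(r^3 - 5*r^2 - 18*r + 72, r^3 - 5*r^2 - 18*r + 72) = r^3 - 5*r^2 - 18*r + 72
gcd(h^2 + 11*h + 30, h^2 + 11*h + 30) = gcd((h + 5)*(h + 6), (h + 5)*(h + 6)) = h^2 + 11*h + 30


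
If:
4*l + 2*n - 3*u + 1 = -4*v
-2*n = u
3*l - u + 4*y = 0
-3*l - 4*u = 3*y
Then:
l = -19*y/15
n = -y/10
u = y/5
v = 22*y/15 - 1/4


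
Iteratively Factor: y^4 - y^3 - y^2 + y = (y - 1)*(y^3 - y) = y*(y - 1)*(y^2 - 1) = y*(y - 1)^2*(y + 1)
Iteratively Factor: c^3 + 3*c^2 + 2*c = (c + 2)*(c^2 + c) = (c + 1)*(c + 2)*(c)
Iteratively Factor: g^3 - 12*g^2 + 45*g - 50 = (g - 5)*(g^2 - 7*g + 10) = (g - 5)*(g - 2)*(g - 5)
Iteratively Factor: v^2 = (v)*(v)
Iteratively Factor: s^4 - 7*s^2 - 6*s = (s)*(s^3 - 7*s - 6) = s*(s + 2)*(s^2 - 2*s - 3) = s*(s + 1)*(s + 2)*(s - 3)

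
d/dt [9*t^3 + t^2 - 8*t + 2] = 27*t^2 + 2*t - 8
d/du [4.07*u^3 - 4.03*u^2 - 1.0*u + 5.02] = 12.21*u^2 - 8.06*u - 1.0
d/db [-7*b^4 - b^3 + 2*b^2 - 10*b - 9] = -28*b^3 - 3*b^2 + 4*b - 10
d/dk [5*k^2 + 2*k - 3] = 10*k + 2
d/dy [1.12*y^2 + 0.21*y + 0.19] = 2.24*y + 0.21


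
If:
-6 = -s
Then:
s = 6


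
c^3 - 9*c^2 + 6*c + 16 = (c - 8)*(c - 2)*(c + 1)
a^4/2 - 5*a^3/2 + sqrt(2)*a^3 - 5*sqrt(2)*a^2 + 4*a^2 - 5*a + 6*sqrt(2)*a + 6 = (a/2 + sqrt(2)/2)*(a - 3)*(a - 2)*(a + sqrt(2))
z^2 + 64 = (z - 8*I)*(z + 8*I)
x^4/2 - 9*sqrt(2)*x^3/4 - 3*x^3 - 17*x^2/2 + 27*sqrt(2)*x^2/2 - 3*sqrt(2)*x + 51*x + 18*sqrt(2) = (x/2 + sqrt(2)/2)*(x - 6)*(x - 6*sqrt(2))*(x + sqrt(2)/2)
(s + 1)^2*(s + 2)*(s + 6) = s^4 + 10*s^3 + 29*s^2 + 32*s + 12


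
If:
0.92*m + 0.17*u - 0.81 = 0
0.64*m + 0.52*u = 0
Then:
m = 1.14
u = -1.40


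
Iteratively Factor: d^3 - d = (d)*(d^2 - 1) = d*(d - 1)*(d + 1)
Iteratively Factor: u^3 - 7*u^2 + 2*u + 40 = (u - 4)*(u^2 - 3*u - 10) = (u - 4)*(u + 2)*(u - 5)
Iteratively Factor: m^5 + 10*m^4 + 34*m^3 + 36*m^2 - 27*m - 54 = (m + 2)*(m^4 + 8*m^3 + 18*m^2 - 27) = (m + 2)*(m + 3)*(m^3 + 5*m^2 + 3*m - 9) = (m + 2)*(m + 3)^2*(m^2 + 2*m - 3) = (m - 1)*(m + 2)*(m + 3)^2*(m + 3)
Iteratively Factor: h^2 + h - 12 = (h - 3)*(h + 4)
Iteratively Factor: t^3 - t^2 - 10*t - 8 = (t + 2)*(t^2 - 3*t - 4) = (t + 1)*(t + 2)*(t - 4)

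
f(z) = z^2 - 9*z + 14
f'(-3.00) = -15.00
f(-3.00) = 50.00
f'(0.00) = -9.00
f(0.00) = 14.00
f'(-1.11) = -11.22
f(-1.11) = 25.22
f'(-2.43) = -13.86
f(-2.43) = 41.77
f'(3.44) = -2.12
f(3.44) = -5.13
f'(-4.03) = -17.06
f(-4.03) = 66.51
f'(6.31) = 3.62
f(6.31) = -2.97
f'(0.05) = -8.90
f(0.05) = 13.55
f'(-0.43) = -9.86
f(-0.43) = 18.05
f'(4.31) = -0.38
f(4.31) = -6.21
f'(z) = 2*z - 9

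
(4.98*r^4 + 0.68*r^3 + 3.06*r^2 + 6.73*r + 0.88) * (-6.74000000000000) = -33.5652*r^4 - 4.5832*r^3 - 20.6244*r^2 - 45.3602*r - 5.9312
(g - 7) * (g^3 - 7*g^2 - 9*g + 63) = g^4 - 14*g^3 + 40*g^2 + 126*g - 441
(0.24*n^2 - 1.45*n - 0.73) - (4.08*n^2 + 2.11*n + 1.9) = -3.84*n^2 - 3.56*n - 2.63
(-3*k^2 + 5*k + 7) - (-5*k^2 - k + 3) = 2*k^2 + 6*k + 4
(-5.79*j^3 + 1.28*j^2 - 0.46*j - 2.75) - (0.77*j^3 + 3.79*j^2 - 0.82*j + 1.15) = -6.56*j^3 - 2.51*j^2 + 0.36*j - 3.9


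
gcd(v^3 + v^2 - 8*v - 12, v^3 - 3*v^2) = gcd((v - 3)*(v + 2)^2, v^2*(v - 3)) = v - 3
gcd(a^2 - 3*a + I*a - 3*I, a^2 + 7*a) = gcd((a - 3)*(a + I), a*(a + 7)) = 1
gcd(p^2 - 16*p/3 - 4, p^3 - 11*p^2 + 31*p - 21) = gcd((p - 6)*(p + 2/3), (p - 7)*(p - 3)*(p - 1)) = 1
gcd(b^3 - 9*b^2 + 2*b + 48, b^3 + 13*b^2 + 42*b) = 1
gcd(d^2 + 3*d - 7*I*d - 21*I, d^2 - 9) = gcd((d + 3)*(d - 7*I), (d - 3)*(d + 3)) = d + 3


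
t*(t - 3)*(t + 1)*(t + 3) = t^4 + t^3 - 9*t^2 - 9*t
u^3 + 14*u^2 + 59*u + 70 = (u + 2)*(u + 5)*(u + 7)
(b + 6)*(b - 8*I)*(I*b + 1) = I*b^3 + 9*b^2 + 6*I*b^2 + 54*b - 8*I*b - 48*I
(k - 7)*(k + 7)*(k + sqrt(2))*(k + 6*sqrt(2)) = k^4 + 7*sqrt(2)*k^3 - 37*k^2 - 343*sqrt(2)*k - 588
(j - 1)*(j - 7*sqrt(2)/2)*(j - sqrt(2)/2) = j^3 - 4*sqrt(2)*j^2 - j^2 + 7*j/2 + 4*sqrt(2)*j - 7/2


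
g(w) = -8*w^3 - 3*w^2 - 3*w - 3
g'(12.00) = -3531.00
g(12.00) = -14295.00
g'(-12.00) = -3387.00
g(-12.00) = 13425.00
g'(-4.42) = -445.35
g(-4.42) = 642.46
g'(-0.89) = -16.67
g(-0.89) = 2.93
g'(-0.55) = -6.96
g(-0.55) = -0.93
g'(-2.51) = -139.14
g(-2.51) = 112.14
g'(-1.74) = -65.22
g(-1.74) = 35.28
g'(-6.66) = -1027.57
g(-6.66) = 2247.18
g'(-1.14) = -27.35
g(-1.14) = 8.37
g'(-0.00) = -3.00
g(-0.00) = -3.00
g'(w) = -24*w^2 - 6*w - 3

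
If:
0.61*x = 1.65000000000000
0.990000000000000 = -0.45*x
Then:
No Solution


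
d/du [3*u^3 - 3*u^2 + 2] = 3*u*(3*u - 2)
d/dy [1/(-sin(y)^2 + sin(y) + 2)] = (2*sin(y) - 1)*cos(y)/(sin(y) + cos(y)^2 + 1)^2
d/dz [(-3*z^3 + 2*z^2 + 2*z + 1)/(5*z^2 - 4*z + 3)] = (-15*z^4 + 24*z^3 - 45*z^2 + 2*z + 10)/(25*z^4 - 40*z^3 + 46*z^2 - 24*z + 9)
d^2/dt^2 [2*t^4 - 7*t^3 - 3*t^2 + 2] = 24*t^2 - 42*t - 6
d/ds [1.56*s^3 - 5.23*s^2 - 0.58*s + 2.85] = 4.68*s^2 - 10.46*s - 0.58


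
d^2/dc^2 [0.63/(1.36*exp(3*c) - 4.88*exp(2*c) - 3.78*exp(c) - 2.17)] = (-0.63*(-8.16*exp(2*c) + 19.52*exp(c) + 7.56)*(-4.08*exp(2*c) + 9.76*exp(c) + 3.78)*exp(c) + (-7.7112*exp(2*c) + 12.2976*exp(c) + 2.3814)*(-1.36*exp(3*c) + 4.88*exp(2*c) + 3.78*exp(c) + 2.17))*exp(c)/(-1.36*exp(3*c) + 4.88*exp(2*c) + 3.78*exp(c) + 2.17)^3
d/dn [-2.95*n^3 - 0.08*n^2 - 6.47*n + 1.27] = -8.85*n^2 - 0.16*n - 6.47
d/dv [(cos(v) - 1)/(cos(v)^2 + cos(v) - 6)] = (cos(v)^2 - 2*cos(v) + 5)*sin(v)/(cos(v)^2 + cos(v) - 6)^2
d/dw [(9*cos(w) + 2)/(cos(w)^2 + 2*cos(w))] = (9*sin(w) + 4*sin(w)/cos(w)^2 + 4*tan(w))/(cos(w) + 2)^2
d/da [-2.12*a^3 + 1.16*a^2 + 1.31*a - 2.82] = -6.36*a^2 + 2.32*a + 1.31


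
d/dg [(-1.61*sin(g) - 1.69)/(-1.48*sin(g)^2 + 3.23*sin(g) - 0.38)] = (-2.3828*sin(g)^2 - 5.0024*sin(g) + 6.0705)*cos(g)/(2.1904*sin(g)^4 - 9.5608*sin(g)^3 + 11.5577*sin(g)^2 - 2.4548*sin(g) + 0.1444)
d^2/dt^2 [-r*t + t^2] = 2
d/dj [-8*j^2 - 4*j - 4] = -16*j - 4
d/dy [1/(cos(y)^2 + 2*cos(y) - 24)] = 2*(cos(y) + 1)*sin(y)/(cos(y)^2 + 2*cos(y) - 24)^2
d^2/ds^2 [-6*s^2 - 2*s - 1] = -12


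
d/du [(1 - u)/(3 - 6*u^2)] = (-2*u^2 + 4*u - 1)/(3*(4*u^4 - 4*u^2 + 1))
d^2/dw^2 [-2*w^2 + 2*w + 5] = -4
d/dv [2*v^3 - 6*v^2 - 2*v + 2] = 6*v^2 - 12*v - 2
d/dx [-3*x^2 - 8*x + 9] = -6*x - 8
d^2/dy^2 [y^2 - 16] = 2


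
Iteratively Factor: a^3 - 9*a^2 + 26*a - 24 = (a - 2)*(a^2 - 7*a + 12) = (a - 4)*(a - 2)*(a - 3)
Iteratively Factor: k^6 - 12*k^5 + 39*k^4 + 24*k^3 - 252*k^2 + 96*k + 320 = (k + 1)*(k^5 - 13*k^4 + 52*k^3 - 28*k^2 - 224*k + 320) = (k - 4)*(k + 1)*(k^4 - 9*k^3 + 16*k^2 + 36*k - 80) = (k - 4)*(k + 1)*(k + 2)*(k^3 - 11*k^2 + 38*k - 40) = (k - 4)*(k - 2)*(k + 1)*(k + 2)*(k^2 - 9*k + 20) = (k - 5)*(k - 4)*(k - 2)*(k + 1)*(k + 2)*(k - 4)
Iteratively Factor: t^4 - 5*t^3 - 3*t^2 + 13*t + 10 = (t - 5)*(t^3 - 3*t - 2) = (t - 5)*(t + 1)*(t^2 - t - 2) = (t - 5)*(t - 2)*(t + 1)*(t + 1)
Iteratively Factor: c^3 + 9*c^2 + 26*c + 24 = (c + 4)*(c^2 + 5*c + 6) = (c + 2)*(c + 4)*(c + 3)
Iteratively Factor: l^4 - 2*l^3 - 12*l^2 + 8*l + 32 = (l + 2)*(l^3 - 4*l^2 - 4*l + 16) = (l + 2)^2*(l^2 - 6*l + 8) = (l - 2)*(l + 2)^2*(l - 4)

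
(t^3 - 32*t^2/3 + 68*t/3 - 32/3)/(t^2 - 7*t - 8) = (3*t^2 - 8*t + 4)/(3*(t + 1))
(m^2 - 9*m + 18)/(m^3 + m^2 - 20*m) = (m^2 - 9*m + 18)/(m*(m^2 + m - 20))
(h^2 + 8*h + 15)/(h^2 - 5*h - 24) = (h + 5)/(h - 8)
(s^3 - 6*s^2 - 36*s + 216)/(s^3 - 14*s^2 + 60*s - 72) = (s + 6)/(s - 2)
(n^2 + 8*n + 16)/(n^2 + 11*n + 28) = (n + 4)/(n + 7)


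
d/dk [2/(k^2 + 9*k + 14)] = 2*(-2*k - 9)/(k^2 + 9*k + 14)^2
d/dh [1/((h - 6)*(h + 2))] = 2*(2 - h)/(h^4 - 8*h^3 - 8*h^2 + 96*h + 144)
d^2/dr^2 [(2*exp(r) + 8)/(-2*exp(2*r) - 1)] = (-8*exp(4*r) - 128*exp(3*r) + 24*exp(2*r) + 64*exp(r) - 2)*exp(r)/(8*exp(6*r) + 12*exp(4*r) + 6*exp(2*r) + 1)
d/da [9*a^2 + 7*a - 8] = 18*a + 7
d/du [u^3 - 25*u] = 3*u^2 - 25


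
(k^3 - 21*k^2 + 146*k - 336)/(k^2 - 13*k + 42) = k - 8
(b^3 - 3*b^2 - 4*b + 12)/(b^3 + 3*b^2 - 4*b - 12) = (b - 3)/(b + 3)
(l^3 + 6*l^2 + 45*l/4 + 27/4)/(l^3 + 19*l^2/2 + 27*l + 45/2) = (l + 3/2)/(l + 5)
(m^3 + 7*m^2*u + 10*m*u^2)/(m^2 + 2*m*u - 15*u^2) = m*(-m - 2*u)/(-m + 3*u)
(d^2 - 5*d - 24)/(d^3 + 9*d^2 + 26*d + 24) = (d - 8)/(d^2 + 6*d + 8)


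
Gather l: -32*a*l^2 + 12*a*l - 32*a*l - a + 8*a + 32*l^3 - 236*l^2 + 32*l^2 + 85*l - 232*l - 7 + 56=7*a + 32*l^3 + l^2*(-32*a - 204) + l*(-20*a - 147) + 49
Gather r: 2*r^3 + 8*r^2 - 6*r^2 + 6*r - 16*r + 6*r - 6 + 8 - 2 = 2*r^3 + 2*r^2 - 4*r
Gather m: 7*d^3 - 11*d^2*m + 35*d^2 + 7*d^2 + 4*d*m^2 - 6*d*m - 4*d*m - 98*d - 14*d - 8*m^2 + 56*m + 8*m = 7*d^3 + 42*d^2 - 112*d + m^2*(4*d - 8) + m*(-11*d^2 - 10*d + 64)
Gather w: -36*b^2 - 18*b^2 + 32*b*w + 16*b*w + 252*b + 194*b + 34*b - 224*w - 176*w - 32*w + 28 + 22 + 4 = -54*b^2 + 480*b + w*(48*b - 432) + 54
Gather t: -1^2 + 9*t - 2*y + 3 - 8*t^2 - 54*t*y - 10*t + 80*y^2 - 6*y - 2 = -8*t^2 + t*(-54*y - 1) + 80*y^2 - 8*y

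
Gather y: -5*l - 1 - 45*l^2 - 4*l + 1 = -45*l^2 - 9*l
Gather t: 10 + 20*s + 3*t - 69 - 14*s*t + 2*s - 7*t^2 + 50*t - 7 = 22*s - 7*t^2 + t*(53 - 14*s) - 66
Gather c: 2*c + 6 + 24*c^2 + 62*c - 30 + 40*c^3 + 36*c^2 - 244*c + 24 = 40*c^3 + 60*c^2 - 180*c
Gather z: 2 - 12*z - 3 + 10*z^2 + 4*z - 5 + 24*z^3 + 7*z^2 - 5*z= 24*z^3 + 17*z^2 - 13*z - 6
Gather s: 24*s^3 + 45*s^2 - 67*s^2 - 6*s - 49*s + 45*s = 24*s^3 - 22*s^2 - 10*s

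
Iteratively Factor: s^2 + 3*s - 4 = (s - 1)*(s + 4)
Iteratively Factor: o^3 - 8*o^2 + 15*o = (o)*(o^2 - 8*o + 15) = o*(o - 3)*(o - 5)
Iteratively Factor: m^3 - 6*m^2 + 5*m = (m - 5)*(m^2 - m) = m*(m - 5)*(m - 1)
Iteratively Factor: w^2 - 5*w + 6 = (w - 2)*(w - 3)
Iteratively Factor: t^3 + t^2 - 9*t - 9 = (t - 3)*(t^2 + 4*t + 3) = (t - 3)*(t + 3)*(t + 1)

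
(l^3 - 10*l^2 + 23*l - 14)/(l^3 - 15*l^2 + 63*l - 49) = (l - 2)/(l - 7)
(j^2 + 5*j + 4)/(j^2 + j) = (j + 4)/j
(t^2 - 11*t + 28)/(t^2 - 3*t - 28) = (t - 4)/(t + 4)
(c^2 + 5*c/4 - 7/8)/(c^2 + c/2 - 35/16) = 2*(2*c - 1)/(4*c - 5)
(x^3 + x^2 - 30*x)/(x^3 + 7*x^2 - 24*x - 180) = x/(x + 6)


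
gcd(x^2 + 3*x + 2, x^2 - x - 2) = x + 1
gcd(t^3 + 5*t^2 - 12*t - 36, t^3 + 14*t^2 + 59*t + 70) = t + 2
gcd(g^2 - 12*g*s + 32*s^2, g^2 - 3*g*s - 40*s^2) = -g + 8*s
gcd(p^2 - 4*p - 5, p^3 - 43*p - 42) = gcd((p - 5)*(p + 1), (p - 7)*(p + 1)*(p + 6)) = p + 1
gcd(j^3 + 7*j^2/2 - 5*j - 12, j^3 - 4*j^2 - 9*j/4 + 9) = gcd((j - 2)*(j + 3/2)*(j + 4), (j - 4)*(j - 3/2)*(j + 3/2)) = j + 3/2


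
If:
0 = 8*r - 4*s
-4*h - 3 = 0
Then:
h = -3/4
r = s/2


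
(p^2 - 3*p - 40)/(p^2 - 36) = (p^2 - 3*p - 40)/(p^2 - 36)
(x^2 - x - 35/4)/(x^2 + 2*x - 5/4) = (2*x - 7)/(2*x - 1)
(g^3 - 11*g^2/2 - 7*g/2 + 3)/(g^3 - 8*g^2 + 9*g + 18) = (g - 1/2)/(g - 3)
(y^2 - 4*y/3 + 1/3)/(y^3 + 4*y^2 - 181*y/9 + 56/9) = 3*(y - 1)/(3*y^2 + 13*y - 56)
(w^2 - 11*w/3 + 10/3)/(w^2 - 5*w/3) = (w - 2)/w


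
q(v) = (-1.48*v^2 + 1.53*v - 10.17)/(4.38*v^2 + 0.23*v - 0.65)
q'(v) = (1.53 - 2.96*v)/(4.38*v^2 + 0.23*v - 0.65) + (-8.76*v - 0.23)*(-1.48*v^2 + 1.53*v - 10.17)/(4.38*v^2 + 0.23*v - 0.65)^2 = (-7.0418*v^2 + 91.0132*v + 1.3446)/(19.1844*v^4 + 2.0148*v^3 - 5.6411*v^2 - 0.299*v + 0.4225)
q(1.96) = -0.77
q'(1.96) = 0.55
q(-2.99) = -0.74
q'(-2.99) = -0.23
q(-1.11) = -3.05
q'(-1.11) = -5.37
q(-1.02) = -3.61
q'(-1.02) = -7.33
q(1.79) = -0.88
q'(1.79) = 0.74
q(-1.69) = -1.48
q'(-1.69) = -1.31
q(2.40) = -0.60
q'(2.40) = 0.28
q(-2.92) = -0.76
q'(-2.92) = -0.25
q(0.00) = 15.65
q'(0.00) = 3.18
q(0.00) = 15.65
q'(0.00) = 3.18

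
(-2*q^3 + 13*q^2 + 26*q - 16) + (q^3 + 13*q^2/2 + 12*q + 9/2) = -q^3 + 39*q^2/2 + 38*q - 23/2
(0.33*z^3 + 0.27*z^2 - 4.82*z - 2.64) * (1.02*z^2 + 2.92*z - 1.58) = 0.3366*z^5 + 1.239*z^4 - 4.6494*z^3 - 17.1938*z^2 - 0.0931999999999995*z + 4.1712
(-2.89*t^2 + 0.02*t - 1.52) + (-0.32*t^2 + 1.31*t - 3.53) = -3.21*t^2 + 1.33*t - 5.05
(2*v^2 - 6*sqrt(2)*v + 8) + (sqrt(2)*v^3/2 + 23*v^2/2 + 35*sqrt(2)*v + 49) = sqrt(2)*v^3/2 + 27*v^2/2 + 29*sqrt(2)*v + 57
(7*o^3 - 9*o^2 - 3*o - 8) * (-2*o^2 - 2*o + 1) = -14*o^5 + 4*o^4 + 31*o^3 + 13*o^2 + 13*o - 8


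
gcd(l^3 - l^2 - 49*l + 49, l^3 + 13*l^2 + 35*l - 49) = l^2 + 6*l - 7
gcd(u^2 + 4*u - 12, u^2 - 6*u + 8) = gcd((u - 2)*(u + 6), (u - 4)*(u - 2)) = u - 2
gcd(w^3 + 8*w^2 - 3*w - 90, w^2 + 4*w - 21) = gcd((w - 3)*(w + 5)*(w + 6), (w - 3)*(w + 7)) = w - 3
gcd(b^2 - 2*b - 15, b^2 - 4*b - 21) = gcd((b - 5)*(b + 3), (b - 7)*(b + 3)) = b + 3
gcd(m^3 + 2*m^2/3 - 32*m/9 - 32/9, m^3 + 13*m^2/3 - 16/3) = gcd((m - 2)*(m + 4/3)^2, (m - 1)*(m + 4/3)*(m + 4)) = m + 4/3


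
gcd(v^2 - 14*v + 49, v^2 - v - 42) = v - 7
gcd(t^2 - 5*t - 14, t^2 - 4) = t + 2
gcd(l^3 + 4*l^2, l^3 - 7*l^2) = l^2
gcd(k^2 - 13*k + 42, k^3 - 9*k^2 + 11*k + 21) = k - 7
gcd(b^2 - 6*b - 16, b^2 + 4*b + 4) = b + 2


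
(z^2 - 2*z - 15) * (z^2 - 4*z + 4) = z^4 - 6*z^3 - 3*z^2 + 52*z - 60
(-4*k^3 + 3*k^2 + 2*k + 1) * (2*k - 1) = -8*k^4 + 10*k^3 + k^2 - 1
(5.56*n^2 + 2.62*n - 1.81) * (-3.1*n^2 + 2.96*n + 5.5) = -17.236*n^4 + 8.3356*n^3 + 43.9462*n^2 + 9.0524*n - 9.955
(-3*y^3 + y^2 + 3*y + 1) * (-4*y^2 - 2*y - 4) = 12*y^5 + 2*y^4 - 2*y^3 - 14*y^2 - 14*y - 4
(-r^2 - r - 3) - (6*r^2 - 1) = -7*r^2 - r - 2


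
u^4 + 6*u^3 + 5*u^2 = u^2*(u + 1)*(u + 5)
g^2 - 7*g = g*(g - 7)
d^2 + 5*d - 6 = (d - 1)*(d + 6)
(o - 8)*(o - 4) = o^2 - 12*o + 32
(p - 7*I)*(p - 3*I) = p^2 - 10*I*p - 21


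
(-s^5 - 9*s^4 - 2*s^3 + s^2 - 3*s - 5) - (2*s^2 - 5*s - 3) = -s^5 - 9*s^4 - 2*s^3 - s^2 + 2*s - 2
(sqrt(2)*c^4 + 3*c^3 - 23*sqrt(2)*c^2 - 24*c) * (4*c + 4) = 4*sqrt(2)*c^5 + 4*sqrt(2)*c^4 + 12*c^4 - 92*sqrt(2)*c^3 + 12*c^3 - 92*sqrt(2)*c^2 - 96*c^2 - 96*c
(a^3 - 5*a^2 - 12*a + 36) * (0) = 0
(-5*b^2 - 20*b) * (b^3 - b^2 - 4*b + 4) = -5*b^5 - 15*b^4 + 40*b^3 + 60*b^2 - 80*b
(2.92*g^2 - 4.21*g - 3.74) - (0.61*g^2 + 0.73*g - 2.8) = 2.31*g^2 - 4.94*g - 0.94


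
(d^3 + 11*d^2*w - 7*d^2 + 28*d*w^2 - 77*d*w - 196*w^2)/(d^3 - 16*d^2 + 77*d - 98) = (d^2 + 11*d*w + 28*w^2)/(d^2 - 9*d + 14)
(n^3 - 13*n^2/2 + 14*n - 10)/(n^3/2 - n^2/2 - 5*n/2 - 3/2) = (-2*n^3 + 13*n^2 - 28*n + 20)/(-n^3 + n^2 + 5*n + 3)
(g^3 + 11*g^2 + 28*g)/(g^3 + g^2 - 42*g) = (g + 4)/(g - 6)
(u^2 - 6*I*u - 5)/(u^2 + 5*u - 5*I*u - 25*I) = (u - I)/(u + 5)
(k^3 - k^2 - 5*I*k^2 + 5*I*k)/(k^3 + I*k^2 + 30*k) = (k - 1)/(k + 6*I)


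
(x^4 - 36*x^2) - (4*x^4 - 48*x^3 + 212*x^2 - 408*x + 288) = -3*x^4 + 48*x^3 - 248*x^2 + 408*x - 288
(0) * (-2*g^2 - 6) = 0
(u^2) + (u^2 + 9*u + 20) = 2*u^2 + 9*u + 20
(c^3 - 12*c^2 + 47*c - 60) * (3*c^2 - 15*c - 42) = 3*c^5 - 51*c^4 + 279*c^3 - 381*c^2 - 1074*c + 2520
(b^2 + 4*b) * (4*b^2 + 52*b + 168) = 4*b^4 + 68*b^3 + 376*b^2 + 672*b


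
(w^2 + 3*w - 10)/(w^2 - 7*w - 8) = (-w^2 - 3*w + 10)/(-w^2 + 7*w + 8)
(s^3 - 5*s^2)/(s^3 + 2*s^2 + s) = s*(s - 5)/(s^2 + 2*s + 1)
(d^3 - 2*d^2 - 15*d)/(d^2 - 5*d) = d + 3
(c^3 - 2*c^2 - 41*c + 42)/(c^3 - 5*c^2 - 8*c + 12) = (c^2 - c - 42)/(c^2 - 4*c - 12)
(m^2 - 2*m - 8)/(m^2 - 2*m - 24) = (-m^2 + 2*m + 8)/(-m^2 + 2*m + 24)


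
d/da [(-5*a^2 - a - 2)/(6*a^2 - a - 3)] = (11*a^2 + 54*a + 1)/(36*a^4 - 12*a^3 - 35*a^2 + 6*a + 9)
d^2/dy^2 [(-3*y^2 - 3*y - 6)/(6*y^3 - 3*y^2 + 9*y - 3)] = 2*(-4*y^6 - 12*y^5 - 24*y^4 + 20*y^3 - 51*y^2 + 9*y - 20)/(8*y^9 - 12*y^8 + 42*y^7 - 49*y^6 + 75*y^5 - 66*y^4 + 51*y^3 - 30*y^2 + 9*y - 1)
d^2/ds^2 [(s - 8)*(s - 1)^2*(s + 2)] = 12*s^2 - 48*s - 6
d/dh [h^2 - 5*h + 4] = 2*h - 5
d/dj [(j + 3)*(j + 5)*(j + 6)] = 3*j^2 + 28*j + 63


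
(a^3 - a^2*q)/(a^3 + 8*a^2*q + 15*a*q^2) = a*(a - q)/(a^2 + 8*a*q + 15*q^2)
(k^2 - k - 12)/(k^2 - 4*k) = (k + 3)/k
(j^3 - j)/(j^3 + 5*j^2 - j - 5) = j/(j + 5)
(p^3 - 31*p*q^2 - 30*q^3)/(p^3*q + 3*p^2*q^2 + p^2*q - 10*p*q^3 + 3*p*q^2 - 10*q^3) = (p^2 - 5*p*q - 6*q^2)/(q*(p^2 - 2*p*q + p - 2*q))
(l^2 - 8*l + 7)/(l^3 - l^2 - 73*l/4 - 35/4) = 4*(-l^2 + 8*l - 7)/(-4*l^3 + 4*l^2 + 73*l + 35)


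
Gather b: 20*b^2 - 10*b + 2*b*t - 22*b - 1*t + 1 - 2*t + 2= 20*b^2 + b*(2*t - 32) - 3*t + 3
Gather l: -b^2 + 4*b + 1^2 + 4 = -b^2 + 4*b + 5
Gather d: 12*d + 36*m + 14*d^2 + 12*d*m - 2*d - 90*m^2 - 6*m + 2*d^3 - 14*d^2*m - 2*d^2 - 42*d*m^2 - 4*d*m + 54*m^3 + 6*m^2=2*d^3 + d^2*(12 - 14*m) + d*(-42*m^2 + 8*m + 10) + 54*m^3 - 84*m^2 + 30*m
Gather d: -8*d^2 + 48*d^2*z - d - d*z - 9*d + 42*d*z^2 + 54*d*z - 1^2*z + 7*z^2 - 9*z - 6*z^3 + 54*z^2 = d^2*(48*z - 8) + d*(42*z^2 + 53*z - 10) - 6*z^3 + 61*z^2 - 10*z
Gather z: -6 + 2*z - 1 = 2*z - 7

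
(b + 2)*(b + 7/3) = b^2 + 13*b/3 + 14/3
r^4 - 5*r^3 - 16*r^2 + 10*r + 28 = (r - 7)*(r + 2)*(r - sqrt(2))*(r + sqrt(2))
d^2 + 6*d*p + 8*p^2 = (d + 2*p)*(d + 4*p)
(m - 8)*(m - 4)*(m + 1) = m^3 - 11*m^2 + 20*m + 32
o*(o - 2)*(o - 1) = o^3 - 3*o^2 + 2*o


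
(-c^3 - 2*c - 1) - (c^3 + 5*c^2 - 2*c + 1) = -2*c^3 - 5*c^2 - 2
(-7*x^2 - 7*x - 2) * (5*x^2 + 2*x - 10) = -35*x^4 - 49*x^3 + 46*x^2 + 66*x + 20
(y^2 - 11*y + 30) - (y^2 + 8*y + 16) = 14 - 19*y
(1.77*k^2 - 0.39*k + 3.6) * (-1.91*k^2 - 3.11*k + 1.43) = -3.3807*k^4 - 4.7598*k^3 - 3.132*k^2 - 11.7537*k + 5.148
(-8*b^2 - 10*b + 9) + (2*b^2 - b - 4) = -6*b^2 - 11*b + 5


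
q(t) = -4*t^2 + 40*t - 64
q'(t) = 40 - 8*t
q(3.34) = 24.98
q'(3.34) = 13.28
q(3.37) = 25.37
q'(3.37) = 13.04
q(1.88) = -2.94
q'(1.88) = 24.96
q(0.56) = -42.85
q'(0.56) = 35.52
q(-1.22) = -118.75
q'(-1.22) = 49.76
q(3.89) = 31.07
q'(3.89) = 8.88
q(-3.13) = -228.39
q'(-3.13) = 65.04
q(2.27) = 6.19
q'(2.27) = 21.84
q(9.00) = -28.00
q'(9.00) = -32.00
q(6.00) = 32.00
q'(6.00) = -8.00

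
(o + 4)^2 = o^2 + 8*o + 16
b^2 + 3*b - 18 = (b - 3)*(b + 6)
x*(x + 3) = x^2 + 3*x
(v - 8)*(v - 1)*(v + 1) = v^3 - 8*v^2 - v + 8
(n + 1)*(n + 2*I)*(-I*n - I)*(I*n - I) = n^4 + n^3 + 2*I*n^3 - n^2 + 2*I*n^2 - n - 2*I*n - 2*I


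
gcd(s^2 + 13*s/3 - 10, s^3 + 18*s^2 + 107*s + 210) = s + 6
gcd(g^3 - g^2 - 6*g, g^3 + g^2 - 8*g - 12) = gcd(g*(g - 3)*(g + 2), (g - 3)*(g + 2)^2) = g^2 - g - 6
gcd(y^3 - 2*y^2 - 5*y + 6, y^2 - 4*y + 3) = y^2 - 4*y + 3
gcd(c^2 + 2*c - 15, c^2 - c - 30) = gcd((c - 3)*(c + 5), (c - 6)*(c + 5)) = c + 5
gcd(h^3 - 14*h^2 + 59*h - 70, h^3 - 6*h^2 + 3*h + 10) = h^2 - 7*h + 10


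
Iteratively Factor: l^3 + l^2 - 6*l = (l - 2)*(l^2 + 3*l) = l*(l - 2)*(l + 3)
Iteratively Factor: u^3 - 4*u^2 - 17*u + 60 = (u - 5)*(u^2 + u - 12) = (u - 5)*(u + 4)*(u - 3)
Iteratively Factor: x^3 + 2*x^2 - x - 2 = (x + 2)*(x^2 - 1) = (x - 1)*(x + 2)*(x + 1)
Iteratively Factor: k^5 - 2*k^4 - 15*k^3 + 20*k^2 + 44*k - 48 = (k - 1)*(k^4 - k^3 - 16*k^2 + 4*k + 48) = (k - 4)*(k - 1)*(k^3 + 3*k^2 - 4*k - 12) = (k - 4)*(k - 1)*(k + 2)*(k^2 + k - 6) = (k - 4)*(k - 1)*(k + 2)*(k + 3)*(k - 2)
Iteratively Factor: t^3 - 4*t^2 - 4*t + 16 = (t - 4)*(t^2 - 4) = (t - 4)*(t - 2)*(t + 2)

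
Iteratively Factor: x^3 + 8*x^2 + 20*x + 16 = (x + 2)*(x^2 + 6*x + 8) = (x + 2)^2*(x + 4)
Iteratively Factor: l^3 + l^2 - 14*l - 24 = (l + 3)*(l^2 - 2*l - 8) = (l - 4)*(l + 3)*(l + 2)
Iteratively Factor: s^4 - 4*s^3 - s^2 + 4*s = (s)*(s^3 - 4*s^2 - s + 4) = s*(s + 1)*(s^2 - 5*s + 4) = s*(s - 1)*(s + 1)*(s - 4)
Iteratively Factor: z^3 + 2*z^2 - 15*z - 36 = (z - 4)*(z^2 + 6*z + 9) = (z - 4)*(z + 3)*(z + 3)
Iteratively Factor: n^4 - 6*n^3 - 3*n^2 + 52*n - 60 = (n + 3)*(n^3 - 9*n^2 + 24*n - 20) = (n - 2)*(n + 3)*(n^2 - 7*n + 10) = (n - 2)^2*(n + 3)*(n - 5)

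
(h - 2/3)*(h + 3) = h^2 + 7*h/3 - 2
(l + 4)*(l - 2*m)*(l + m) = l^3 - l^2*m + 4*l^2 - 2*l*m^2 - 4*l*m - 8*m^2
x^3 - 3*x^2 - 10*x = x*(x - 5)*(x + 2)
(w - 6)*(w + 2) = w^2 - 4*w - 12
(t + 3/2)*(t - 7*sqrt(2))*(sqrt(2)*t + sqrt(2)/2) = sqrt(2)*t^3 - 14*t^2 + 2*sqrt(2)*t^2 - 28*t + 3*sqrt(2)*t/4 - 21/2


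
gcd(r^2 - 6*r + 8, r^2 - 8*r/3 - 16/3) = r - 4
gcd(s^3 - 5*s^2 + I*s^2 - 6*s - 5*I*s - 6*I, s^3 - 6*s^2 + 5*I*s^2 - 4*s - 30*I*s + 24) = s^2 + s*(-6 + I) - 6*I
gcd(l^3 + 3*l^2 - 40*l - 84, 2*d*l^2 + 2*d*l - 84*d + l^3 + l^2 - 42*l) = l^2 + l - 42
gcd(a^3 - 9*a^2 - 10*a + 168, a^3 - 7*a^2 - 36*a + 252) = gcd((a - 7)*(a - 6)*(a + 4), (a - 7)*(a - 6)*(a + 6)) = a^2 - 13*a + 42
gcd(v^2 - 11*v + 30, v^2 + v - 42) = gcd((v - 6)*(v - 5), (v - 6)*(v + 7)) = v - 6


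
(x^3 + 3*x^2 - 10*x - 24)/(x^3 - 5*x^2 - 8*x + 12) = (x^2 + x - 12)/(x^2 - 7*x + 6)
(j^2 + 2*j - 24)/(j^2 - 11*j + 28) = (j + 6)/(j - 7)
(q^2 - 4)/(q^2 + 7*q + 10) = (q - 2)/(q + 5)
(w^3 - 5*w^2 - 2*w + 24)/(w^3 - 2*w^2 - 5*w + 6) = (w - 4)/(w - 1)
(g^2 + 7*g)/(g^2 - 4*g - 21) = g*(g + 7)/(g^2 - 4*g - 21)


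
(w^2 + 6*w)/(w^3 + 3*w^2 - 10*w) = (w + 6)/(w^2 + 3*w - 10)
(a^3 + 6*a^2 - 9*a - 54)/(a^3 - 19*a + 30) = (a^2 + 9*a + 18)/(a^2 + 3*a - 10)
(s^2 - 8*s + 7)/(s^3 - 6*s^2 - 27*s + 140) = (s - 1)/(s^2 + s - 20)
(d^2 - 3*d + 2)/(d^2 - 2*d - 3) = (-d^2 + 3*d - 2)/(-d^2 + 2*d + 3)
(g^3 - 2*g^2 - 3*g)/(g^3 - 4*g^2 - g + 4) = g*(g - 3)/(g^2 - 5*g + 4)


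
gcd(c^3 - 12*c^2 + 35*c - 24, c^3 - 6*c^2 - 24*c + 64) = c - 8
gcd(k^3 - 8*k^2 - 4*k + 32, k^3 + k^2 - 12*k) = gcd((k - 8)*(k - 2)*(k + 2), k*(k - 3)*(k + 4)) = 1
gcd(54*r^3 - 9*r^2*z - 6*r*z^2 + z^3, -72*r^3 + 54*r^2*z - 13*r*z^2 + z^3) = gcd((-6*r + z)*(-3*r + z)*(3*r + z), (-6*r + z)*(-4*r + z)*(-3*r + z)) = 18*r^2 - 9*r*z + z^2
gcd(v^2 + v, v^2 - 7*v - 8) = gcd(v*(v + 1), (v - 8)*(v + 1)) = v + 1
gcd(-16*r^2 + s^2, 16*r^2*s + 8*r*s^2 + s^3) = 4*r + s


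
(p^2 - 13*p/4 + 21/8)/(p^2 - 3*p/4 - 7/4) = (p - 3/2)/(p + 1)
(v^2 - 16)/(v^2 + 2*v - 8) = (v - 4)/(v - 2)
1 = 1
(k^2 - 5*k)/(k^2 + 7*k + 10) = k*(k - 5)/(k^2 + 7*k + 10)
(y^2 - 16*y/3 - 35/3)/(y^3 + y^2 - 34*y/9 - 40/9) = 3*(y - 7)/(3*y^2 - 2*y - 8)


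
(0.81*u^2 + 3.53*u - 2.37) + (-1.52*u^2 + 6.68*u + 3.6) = -0.71*u^2 + 10.21*u + 1.23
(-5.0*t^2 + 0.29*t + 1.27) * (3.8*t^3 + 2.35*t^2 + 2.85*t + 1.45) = -19.0*t^5 - 10.648*t^4 - 8.7425*t^3 - 3.439*t^2 + 4.04*t + 1.8415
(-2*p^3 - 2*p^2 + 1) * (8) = -16*p^3 - 16*p^2 + 8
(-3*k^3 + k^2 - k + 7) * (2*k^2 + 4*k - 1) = -6*k^5 - 10*k^4 + 5*k^3 + 9*k^2 + 29*k - 7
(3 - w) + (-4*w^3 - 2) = -4*w^3 - w + 1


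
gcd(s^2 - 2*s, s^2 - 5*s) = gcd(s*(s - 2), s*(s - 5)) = s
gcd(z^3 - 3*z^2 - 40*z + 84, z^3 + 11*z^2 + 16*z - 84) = z^2 + 4*z - 12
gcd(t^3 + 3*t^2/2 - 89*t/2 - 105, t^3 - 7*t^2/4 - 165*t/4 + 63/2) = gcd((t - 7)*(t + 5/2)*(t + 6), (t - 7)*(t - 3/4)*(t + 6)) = t^2 - t - 42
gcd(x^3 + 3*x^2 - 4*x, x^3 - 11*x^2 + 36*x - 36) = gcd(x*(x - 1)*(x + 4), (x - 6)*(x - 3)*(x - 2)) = 1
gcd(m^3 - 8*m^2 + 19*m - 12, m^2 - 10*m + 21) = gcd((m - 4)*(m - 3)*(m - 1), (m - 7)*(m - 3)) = m - 3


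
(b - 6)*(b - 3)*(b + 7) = b^3 - 2*b^2 - 45*b + 126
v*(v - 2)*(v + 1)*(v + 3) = v^4 + 2*v^3 - 5*v^2 - 6*v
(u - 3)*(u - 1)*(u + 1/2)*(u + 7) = u^4 + 7*u^3/2 - 47*u^2/2 + 17*u/2 + 21/2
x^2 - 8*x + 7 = (x - 7)*(x - 1)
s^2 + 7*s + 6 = (s + 1)*(s + 6)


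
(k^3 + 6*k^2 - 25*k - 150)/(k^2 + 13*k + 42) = (k^2 - 25)/(k + 7)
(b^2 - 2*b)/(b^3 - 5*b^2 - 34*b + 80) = b/(b^2 - 3*b - 40)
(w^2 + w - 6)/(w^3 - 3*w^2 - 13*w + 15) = (w - 2)/(w^2 - 6*w + 5)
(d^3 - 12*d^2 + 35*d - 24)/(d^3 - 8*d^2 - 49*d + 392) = (d^2 - 4*d + 3)/(d^2 - 49)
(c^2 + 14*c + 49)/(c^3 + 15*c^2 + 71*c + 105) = (c + 7)/(c^2 + 8*c + 15)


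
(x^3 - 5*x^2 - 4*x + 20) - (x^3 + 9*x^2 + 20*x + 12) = -14*x^2 - 24*x + 8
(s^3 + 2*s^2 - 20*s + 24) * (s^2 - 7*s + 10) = s^5 - 5*s^4 - 24*s^3 + 184*s^2 - 368*s + 240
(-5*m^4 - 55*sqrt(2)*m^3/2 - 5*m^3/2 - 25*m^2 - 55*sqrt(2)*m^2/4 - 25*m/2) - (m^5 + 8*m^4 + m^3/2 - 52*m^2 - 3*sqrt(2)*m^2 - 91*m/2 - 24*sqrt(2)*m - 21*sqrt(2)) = -m^5 - 13*m^4 - 55*sqrt(2)*m^3/2 - 3*m^3 - 43*sqrt(2)*m^2/4 + 27*m^2 + 33*m + 24*sqrt(2)*m + 21*sqrt(2)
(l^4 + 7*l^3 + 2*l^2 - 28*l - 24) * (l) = l^5 + 7*l^4 + 2*l^3 - 28*l^2 - 24*l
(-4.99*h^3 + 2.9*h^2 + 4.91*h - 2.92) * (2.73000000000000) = -13.6227*h^3 + 7.917*h^2 + 13.4043*h - 7.9716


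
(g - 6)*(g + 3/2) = g^2 - 9*g/2 - 9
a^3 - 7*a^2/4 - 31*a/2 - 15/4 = (a - 5)*(a + 1/4)*(a + 3)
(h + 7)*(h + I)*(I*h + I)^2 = -h^4 - 9*h^3 - I*h^3 - 15*h^2 - 9*I*h^2 - 7*h - 15*I*h - 7*I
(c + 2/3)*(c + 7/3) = c^2 + 3*c + 14/9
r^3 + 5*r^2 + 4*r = r*(r + 1)*(r + 4)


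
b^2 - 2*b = b*(b - 2)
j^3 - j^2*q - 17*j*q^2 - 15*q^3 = (j - 5*q)*(j + q)*(j + 3*q)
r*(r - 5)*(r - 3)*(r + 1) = r^4 - 7*r^3 + 7*r^2 + 15*r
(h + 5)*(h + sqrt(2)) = h^2 + sqrt(2)*h + 5*h + 5*sqrt(2)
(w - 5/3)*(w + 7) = w^2 + 16*w/3 - 35/3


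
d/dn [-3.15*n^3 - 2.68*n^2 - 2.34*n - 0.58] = -9.45*n^2 - 5.36*n - 2.34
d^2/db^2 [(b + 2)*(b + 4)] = 2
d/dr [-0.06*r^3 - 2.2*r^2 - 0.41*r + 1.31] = -0.18*r^2 - 4.4*r - 0.41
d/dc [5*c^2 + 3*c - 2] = 10*c + 3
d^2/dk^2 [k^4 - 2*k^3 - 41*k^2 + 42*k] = 12*k^2 - 12*k - 82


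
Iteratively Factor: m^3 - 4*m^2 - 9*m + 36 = (m - 4)*(m^2 - 9) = (m - 4)*(m + 3)*(m - 3)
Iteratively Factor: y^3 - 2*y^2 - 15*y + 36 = (y + 4)*(y^2 - 6*y + 9) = (y - 3)*(y + 4)*(y - 3)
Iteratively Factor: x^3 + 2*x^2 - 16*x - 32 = (x + 4)*(x^2 - 2*x - 8) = (x + 2)*(x + 4)*(x - 4)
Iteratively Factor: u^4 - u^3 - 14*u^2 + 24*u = (u - 3)*(u^3 + 2*u^2 - 8*u) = (u - 3)*(u + 4)*(u^2 - 2*u) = (u - 3)*(u - 2)*(u + 4)*(u)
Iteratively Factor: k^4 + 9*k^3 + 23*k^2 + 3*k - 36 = (k + 3)*(k^3 + 6*k^2 + 5*k - 12) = (k - 1)*(k + 3)*(k^2 + 7*k + 12) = (k - 1)*(k + 3)^2*(k + 4)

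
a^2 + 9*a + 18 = (a + 3)*(a + 6)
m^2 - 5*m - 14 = (m - 7)*(m + 2)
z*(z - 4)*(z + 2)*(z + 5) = z^4 + 3*z^3 - 18*z^2 - 40*z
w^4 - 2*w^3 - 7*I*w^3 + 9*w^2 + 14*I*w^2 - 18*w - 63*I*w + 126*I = (w - 2)*(w - 7*I)*(w - 3*I)*(w + 3*I)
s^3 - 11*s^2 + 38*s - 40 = (s - 5)*(s - 4)*(s - 2)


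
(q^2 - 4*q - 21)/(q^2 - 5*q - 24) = (q - 7)/(q - 8)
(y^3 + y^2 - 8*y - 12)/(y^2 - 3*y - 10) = (y^2 - y - 6)/(y - 5)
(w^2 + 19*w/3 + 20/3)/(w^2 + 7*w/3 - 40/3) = (3*w + 4)/(3*w - 8)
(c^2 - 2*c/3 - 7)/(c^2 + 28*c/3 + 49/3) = (c - 3)/(c + 7)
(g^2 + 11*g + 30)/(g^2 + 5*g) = (g + 6)/g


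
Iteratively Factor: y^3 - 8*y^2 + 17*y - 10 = (y - 1)*(y^2 - 7*y + 10) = (y - 5)*(y - 1)*(y - 2)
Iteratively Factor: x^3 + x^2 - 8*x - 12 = (x - 3)*(x^2 + 4*x + 4) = (x - 3)*(x + 2)*(x + 2)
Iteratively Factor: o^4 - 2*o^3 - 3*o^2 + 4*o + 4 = (o - 2)*(o^3 - 3*o - 2) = (o - 2)*(o + 1)*(o^2 - o - 2) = (o - 2)*(o + 1)^2*(o - 2)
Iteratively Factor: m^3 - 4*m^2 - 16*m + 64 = (m + 4)*(m^2 - 8*m + 16) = (m - 4)*(m + 4)*(m - 4)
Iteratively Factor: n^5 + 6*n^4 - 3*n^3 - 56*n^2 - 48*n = (n)*(n^4 + 6*n^3 - 3*n^2 - 56*n - 48) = n*(n - 3)*(n^3 + 9*n^2 + 24*n + 16) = n*(n - 3)*(n + 4)*(n^2 + 5*n + 4) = n*(n - 3)*(n + 4)^2*(n + 1)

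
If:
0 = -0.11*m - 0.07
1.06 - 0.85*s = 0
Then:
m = -0.64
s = 1.25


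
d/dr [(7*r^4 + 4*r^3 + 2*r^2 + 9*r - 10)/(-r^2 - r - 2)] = (-14*r^5 - 25*r^4 - 64*r^3 - 17*r^2 - 28*r - 28)/(r^4 + 2*r^3 + 5*r^2 + 4*r + 4)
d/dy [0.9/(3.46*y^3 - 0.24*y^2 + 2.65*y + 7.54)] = (-9.342*y^2 + 0.432*y - 2.385)/(3.46*y^3 - 0.24*y^2 + 2.65*y + 7.54)^2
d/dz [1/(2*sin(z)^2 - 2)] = -sin(z)/cos(z)^3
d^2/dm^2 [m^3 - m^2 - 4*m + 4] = 6*m - 2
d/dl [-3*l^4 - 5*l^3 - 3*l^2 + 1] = 3*l*(-4*l^2 - 5*l - 2)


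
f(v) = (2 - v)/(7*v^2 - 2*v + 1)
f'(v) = (2 - 14*v)*(2 - v)/(7*v^2 - 2*v + 1)^2 - 1/(7*v^2 - 2*v + 1) = (7*v^2 - 28*v + 3)/(49*v^4 - 28*v^3 + 18*v^2 - 4*v + 1)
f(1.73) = 0.01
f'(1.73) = -0.07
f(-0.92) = 0.33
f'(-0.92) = 0.45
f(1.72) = 0.02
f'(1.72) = -0.07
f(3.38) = -0.02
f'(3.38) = -0.00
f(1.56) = 0.03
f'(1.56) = -0.11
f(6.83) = -0.02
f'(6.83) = 0.00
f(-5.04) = 0.04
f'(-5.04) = 0.01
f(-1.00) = 0.30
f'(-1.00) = 0.38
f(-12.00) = 0.01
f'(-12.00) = 0.00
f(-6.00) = 0.03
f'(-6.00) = 0.01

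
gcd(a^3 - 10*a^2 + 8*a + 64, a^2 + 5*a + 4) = 1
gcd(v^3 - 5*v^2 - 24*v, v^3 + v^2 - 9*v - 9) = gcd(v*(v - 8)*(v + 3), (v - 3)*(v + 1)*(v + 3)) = v + 3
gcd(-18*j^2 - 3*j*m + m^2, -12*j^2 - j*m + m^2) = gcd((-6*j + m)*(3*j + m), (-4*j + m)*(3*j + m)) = 3*j + m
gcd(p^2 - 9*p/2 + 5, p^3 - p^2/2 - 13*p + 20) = p^2 - 9*p/2 + 5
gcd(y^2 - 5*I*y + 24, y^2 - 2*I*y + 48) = y - 8*I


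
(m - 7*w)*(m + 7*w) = m^2 - 49*w^2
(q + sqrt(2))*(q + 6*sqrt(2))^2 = q^3 + 13*sqrt(2)*q^2 + 96*q + 72*sqrt(2)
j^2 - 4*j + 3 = (j - 3)*(j - 1)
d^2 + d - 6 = (d - 2)*(d + 3)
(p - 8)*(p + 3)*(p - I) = p^3 - 5*p^2 - I*p^2 - 24*p + 5*I*p + 24*I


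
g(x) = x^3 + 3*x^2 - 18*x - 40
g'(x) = 3*x^2 + 6*x - 18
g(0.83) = -52.30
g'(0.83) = -10.95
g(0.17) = -42.97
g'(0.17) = -16.89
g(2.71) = -46.85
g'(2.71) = 20.29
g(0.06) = -41.07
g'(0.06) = -17.63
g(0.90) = -53.04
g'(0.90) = -10.17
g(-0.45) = -31.38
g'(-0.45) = -20.09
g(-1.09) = -18.11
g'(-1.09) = -20.98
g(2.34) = -52.88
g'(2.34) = 12.47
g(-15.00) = -2470.00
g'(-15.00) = 567.00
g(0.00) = -40.00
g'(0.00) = -18.00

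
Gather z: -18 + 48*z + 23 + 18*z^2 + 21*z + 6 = 18*z^2 + 69*z + 11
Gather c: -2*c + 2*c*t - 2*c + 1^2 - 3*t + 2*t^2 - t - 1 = c*(2*t - 4) + 2*t^2 - 4*t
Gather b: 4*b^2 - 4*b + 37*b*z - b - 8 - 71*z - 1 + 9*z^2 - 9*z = 4*b^2 + b*(37*z - 5) + 9*z^2 - 80*z - 9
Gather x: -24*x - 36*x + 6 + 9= 15 - 60*x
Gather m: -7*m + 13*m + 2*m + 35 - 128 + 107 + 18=8*m + 32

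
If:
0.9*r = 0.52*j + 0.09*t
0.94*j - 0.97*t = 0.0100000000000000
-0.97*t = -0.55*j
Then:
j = 0.03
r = 0.02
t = 0.01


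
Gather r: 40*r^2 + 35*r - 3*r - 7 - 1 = 40*r^2 + 32*r - 8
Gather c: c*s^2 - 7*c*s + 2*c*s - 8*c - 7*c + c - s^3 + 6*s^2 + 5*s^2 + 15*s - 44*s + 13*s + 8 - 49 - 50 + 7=c*(s^2 - 5*s - 14) - s^3 + 11*s^2 - 16*s - 84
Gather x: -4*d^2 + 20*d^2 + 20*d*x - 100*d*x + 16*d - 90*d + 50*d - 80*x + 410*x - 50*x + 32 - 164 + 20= 16*d^2 - 24*d + x*(280 - 80*d) - 112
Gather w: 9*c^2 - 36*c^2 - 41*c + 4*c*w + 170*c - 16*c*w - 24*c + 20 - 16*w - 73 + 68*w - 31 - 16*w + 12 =-27*c^2 + 105*c + w*(36 - 12*c) - 72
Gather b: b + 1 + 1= b + 2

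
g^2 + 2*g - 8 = (g - 2)*(g + 4)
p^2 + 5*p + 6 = (p + 2)*(p + 3)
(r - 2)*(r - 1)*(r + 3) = r^3 - 7*r + 6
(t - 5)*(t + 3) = t^2 - 2*t - 15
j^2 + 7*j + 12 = (j + 3)*(j + 4)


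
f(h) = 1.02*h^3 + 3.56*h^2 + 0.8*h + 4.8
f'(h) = 3.06*h^2 + 7.12*h + 0.8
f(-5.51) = -62.16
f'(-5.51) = 54.47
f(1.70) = 21.46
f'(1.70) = 21.75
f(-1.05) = 6.70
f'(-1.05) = -3.30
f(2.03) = 29.63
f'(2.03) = 27.86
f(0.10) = 4.92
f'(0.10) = 1.54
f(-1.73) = 8.79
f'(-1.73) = -2.36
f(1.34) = 14.72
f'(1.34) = 15.84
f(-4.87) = -32.48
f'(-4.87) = 38.70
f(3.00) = 66.78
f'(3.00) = 49.70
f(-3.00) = 6.90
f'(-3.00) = 6.98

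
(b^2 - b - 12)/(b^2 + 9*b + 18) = (b - 4)/(b + 6)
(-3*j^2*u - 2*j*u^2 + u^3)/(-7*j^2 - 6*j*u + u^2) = u*(-3*j + u)/(-7*j + u)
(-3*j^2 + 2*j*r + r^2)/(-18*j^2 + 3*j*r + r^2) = (-3*j^2 + 2*j*r + r^2)/(-18*j^2 + 3*j*r + r^2)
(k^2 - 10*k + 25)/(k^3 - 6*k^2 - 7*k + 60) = (k - 5)/(k^2 - k - 12)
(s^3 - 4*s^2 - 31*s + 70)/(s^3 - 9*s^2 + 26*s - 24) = (s^2 - 2*s - 35)/(s^2 - 7*s + 12)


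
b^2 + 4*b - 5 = (b - 1)*(b + 5)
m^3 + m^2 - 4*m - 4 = (m - 2)*(m + 1)*(m + 2)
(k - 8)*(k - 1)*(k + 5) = k^3 - 4*k^2 - 37*k + 40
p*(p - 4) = p^2 - 4*p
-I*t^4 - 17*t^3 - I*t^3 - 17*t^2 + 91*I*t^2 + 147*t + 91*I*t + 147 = (t - 7*I)^2*(t - 3*I)*(-I*t - I)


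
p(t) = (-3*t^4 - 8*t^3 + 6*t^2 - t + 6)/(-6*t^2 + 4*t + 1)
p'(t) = (12*t - 4)*(-3*t^4 - 8*t^3 + 6*t^2 - t + 6)/(-6*t^2 + 4*t + 1)^2 + (-12*t^3 - 24*t^2 + 12*t - 1)/(-6*t^2 + 4*t + 1) = (36*t^5 + 12*t^4 - 76*t^3 - 6*t^2 + 84*t - 25)/(36*t^4 - 48*t^3 + 4*t^2 + 8*t + 1)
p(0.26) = 3.67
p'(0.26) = -1.80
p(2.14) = 6.14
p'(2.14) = 3.89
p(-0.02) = 6.56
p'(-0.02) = -31.69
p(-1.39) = -1.81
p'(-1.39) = -0.35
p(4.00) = 14.96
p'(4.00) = 5.65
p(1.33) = 3.01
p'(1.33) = 4.59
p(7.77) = 43.39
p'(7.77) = 9.43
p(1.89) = 5.19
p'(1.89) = 3.74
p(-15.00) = 87.65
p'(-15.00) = -13.34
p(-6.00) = 8.08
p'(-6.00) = -4.35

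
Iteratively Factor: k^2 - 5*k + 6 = (k - 2)*(k - 3)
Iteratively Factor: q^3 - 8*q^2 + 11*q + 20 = (q - 4)*(q^2 - 4*q - 5) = (q - 5)*(q - 4)*(q + 1)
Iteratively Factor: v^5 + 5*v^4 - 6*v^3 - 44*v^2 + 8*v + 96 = (v - 2)*(v^4 + 7*v^3 + 8*v^2 - 28*v - 48) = (v - 2)^2*(v^3 + 9*v^2 + 26*v + 24) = (v - 2)^2*(v + 2)*(v^2 + 7*v + 12) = (v - 2)^2*(v + 2)*(v + 3)*(v + 4)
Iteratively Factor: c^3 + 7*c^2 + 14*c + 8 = (c + 2)*(c^2 + 5*c + 4) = (c + 2)*(c + 4)*(c + 1)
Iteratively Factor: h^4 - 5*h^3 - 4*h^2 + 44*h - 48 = (h + 3)*(h^3 - 8*h^2 + 20*h - 16) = (h - 2)*(h + 3)*(h^2 - 6*h + 8) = (h - 4)*(h - 2)*(h + 3)*(h - 2)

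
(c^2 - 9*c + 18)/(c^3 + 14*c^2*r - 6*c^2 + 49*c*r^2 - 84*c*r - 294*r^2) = (c - 3)/(c^2 + 14*c*r + 49*r^2)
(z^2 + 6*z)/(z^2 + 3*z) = (z + 6)/(z + 3)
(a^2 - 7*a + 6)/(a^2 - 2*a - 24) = (a - 1)/(a + 4)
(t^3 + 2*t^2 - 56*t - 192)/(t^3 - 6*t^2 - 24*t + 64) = (t + 6)/(t - 2)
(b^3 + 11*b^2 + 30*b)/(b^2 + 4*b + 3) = b*(b^2 + 11*b + 30)/(b^2 + 4*b + 3)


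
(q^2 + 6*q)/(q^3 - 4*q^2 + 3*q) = (q + 6)/(q^2 - 4*q + 3)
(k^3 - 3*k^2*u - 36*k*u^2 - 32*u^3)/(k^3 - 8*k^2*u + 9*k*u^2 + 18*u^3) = (k^2 - 4*k*u - 32*u^2)/(k^2 - 9*k*u + 18*u^2)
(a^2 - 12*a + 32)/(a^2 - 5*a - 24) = (a - 4)/(a + 3)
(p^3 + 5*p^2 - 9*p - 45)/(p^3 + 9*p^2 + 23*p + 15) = (p - 3)/(p + 1)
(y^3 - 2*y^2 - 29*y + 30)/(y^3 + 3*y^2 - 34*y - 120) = (y - 1)/(y + 4)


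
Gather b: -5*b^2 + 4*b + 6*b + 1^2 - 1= -5*b^2 + 10*b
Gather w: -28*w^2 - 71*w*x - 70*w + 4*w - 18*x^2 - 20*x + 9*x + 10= -28*w^2 + w*(-71*x - 66) - 18*x^2 - 11*x + 10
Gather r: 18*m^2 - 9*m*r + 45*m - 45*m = 18*m^2 - 9*m*r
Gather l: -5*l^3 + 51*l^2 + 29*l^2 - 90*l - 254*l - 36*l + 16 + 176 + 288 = -5*l^3 + 80*l^2 - 380*l + 480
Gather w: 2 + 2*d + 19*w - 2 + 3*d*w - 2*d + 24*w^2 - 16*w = 24*w^2 + w*(3*d + 3)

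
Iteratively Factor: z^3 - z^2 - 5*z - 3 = (z + 1)*(z^2 - 2*z - 3) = (z - 3)*(z + 1)*(z + 1)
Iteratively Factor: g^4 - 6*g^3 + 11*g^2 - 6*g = (g)*(g^3 - 6*g^2 + 11*g - 6) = g*(g - 2)*(g^2 - 4*g + 3) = g*(g - 2)*(g - 1)*(g - 3)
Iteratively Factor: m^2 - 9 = (m - 3)*(m + 3)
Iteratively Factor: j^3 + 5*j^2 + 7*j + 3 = (j + 3)*(j^2 + 2*j + 1) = (j + 1)*(j + 3)*(j + 1)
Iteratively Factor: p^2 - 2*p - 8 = (p - 4)*(p + 2)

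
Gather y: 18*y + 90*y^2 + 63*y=90*y^2 + 81*y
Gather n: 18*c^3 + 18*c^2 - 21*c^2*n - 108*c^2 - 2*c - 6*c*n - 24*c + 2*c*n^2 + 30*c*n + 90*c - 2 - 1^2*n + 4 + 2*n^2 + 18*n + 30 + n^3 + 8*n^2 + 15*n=18*c^3 - 90*c^2 + 64*c + n^3 + n^2*(2*c + 10) + n*(-21*c^2 + 24*c + 32) + 32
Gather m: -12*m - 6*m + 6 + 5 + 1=12 - 18*m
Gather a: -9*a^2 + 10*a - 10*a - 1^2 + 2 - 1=-9*a^2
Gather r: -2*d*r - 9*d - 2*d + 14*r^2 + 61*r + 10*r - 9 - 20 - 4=-11*d + 14*r^2 + r*(71 - 2*d) - 33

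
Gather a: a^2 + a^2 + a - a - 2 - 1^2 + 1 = 2*a^2 - 2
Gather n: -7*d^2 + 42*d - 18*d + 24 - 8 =-7*d^2 + 24*d + 16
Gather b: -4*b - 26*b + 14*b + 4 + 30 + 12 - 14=32 - 16*b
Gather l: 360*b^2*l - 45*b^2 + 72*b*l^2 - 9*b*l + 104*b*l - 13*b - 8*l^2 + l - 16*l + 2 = -45*b^2 - 13*b + l^2*(72*b - 8) + l*(360*b^2 + 95*b - 15) + 2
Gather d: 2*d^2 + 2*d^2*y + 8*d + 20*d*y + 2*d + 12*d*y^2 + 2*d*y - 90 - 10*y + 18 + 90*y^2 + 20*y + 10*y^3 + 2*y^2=d^2*(2*y + 2) + d*(12*y^2 + 22*y + 10) + 10*y^3 + 92*y^2 + 10*y - 72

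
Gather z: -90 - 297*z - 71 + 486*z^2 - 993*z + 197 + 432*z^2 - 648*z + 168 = 918*z^2 - 1938*z + 204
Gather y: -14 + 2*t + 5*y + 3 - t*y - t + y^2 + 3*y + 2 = t + y^2 + y*(8 - t) - 9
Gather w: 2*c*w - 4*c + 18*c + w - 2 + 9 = 14*c + w*(2*c + 1) + 7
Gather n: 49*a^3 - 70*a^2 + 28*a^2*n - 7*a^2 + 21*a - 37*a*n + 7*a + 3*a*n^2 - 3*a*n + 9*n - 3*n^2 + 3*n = 49*a^3 - 77*a^2 + 28*a + n^2*(3*a - 3) + n*(28*a^2 - 40*a + 12)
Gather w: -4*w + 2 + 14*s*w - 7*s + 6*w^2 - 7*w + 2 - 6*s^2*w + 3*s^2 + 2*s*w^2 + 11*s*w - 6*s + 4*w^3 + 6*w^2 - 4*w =3*s^2 - 13*s + 4*w^3 + w^2*(2*s + 12) + w*(-6*s^2 + 25*s - 15) + 4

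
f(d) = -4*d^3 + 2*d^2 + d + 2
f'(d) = -12*d^2 + 4*d + 1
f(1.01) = 0.93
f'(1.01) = -7.20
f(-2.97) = 121.46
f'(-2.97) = -116.73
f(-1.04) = 7.62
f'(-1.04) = -16.14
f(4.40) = -295.62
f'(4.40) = -213.72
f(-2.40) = 66.42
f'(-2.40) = -77.72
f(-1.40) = 15.50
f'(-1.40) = -28.12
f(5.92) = -751.89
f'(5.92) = -395.88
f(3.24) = -109.81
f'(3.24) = -112.01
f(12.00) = -6610.00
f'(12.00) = -1679.00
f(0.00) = 2.00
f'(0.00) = 1.00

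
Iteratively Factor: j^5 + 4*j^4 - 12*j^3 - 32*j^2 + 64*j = (j + 4)*(j^4 - 12*j^2 + 16*j) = (j - 2)*(j + 4)*(j^3 + 2*j^2 - 8*j) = (j - 2)^2*(j + 4)*(j^2 + 4*j) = j*(j - 2)^2*(j + 4)*(j + 4)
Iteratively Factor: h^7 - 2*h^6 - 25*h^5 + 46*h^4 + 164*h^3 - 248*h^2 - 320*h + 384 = (h + 2)*(h^6 - 4*h^5 - 17*h^4 + 80*h^3 + 4*h^2 - 256*h + 192) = (h - 2)*(h + 2)*(h^5 - 2*h^4 - 21*h^3 + 38*h^2 + 80*h - 96) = (h - 4)*(h - 2)*(h + 2)*(h^4 + 2*h^3 - 13*h^2 - 14*h + 24) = (h - 4)*(h - 2)*(h - 1)*(h + 2)*(h^3 + 3*h^2 - 10*h - 24) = (h - 4)*(h - 3)*(h - 2)*(h - 1)*(h + 2)*(h^2 + 6*h + 8) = (h - 4)*(h - 3)*(h - 2)*(h - 1)*(h + 2)^2*(h + 4)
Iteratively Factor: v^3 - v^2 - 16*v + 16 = (v - 4)*(v^2 + 3*v - 4) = (v - 4)*(v - 1)*(v + 4)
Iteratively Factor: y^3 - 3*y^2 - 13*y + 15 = (y + 3)*(y^2 - 6*y + 5) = (y - 5)*(y + 3)*(y - 1)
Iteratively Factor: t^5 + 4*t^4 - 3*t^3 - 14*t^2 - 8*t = (t + 1)*(t^4 + 3*t^3 - 6*t^2 - 8*t) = (t + 1)^2*(t^3 + 2*t^2 - 8*t) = (t + 1)^2*(t + 4)*(t^2 - 2*t) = t*(t + 1)^2*(t + 4)*(t - 2)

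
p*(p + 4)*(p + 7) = p^3 + 11*p^2 + 28*p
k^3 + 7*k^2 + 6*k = k*(k + 1)*(k + 6)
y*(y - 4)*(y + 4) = y^3 - 16*y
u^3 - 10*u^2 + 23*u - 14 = (u - 7)*(u - 2)*(u - 1)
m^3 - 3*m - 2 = (m - 2)*(m + 1)^2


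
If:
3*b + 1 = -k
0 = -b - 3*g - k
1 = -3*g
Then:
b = -1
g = -1/3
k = 2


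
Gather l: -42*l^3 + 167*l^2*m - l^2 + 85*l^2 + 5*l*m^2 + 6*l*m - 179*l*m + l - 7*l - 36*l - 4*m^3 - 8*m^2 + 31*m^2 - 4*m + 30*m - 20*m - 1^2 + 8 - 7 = -42*l^3 + l^2*(167*m + 84) + l*(5*m^2 - 173*m - 42) - 4*m^3 + 23*m^2 + 6*m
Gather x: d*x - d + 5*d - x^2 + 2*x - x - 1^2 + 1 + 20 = 4*d - x^2 + x*(d + 1) + 20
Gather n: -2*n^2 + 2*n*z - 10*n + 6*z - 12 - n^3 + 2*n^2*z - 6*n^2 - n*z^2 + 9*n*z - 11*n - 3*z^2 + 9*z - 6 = -n^3 + n^2*(2*z - 8) + n*(-z^2 + 11*z - 21) - 3*z^2 + 15*z - 18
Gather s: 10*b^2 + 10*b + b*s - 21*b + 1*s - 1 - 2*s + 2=10*b^2 - 11*b + s*(b - 1) + 1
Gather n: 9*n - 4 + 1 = 9*n - 3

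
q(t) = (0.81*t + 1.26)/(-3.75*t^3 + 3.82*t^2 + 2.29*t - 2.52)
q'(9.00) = 0.00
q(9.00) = -0.00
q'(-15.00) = -0.00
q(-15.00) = -0.00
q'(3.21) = 0.04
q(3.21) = -0.05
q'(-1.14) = 0.39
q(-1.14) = 0.06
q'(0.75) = -60.27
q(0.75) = -7.92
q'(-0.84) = 32.78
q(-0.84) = 1.22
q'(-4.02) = -0.00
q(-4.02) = -0.01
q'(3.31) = 0.04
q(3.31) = -0.04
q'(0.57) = -12.75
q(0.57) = -2.58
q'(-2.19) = 0.00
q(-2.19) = -0.01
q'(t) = (0.81*t + 1.26)*(11.25*t^2 - 7.64*t - 2.29)/(-3.75*t^3 + 3.82*t^2 + 2.29*t - 2.52)^2 + 0.81/(-3.75*t^3 + 3.82*t^2 + 2.29*t - 2.52) = (6.075*t^3 + 11.0808*t^2 - 9.6264*t - 4.9266)/(14.0625*t^6 - 28.65*t^5 - 2.5826*t^4 + 36.3956*t^3 - 14.0087*t^2 - 11.5416*t + 6.3504)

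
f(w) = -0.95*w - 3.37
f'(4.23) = -0.95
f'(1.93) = -0.95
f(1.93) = -5.20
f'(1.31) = -0.95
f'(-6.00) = -0.95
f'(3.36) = -0.95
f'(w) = -0.950000000000000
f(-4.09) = 0.52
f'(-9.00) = -0.95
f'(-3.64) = -0.95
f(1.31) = -4.61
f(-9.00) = 5.18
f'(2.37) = -0.95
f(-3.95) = 0.38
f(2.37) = -5.62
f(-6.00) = 2.33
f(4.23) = -7.39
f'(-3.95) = -0.95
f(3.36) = -6.56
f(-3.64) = 0.09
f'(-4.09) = -0.95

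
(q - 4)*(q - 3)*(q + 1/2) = q^3 - 13*q^2/2 + 17*q/2 + 6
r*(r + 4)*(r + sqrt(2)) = r^3 + sqrt(2)*r^2 + 4*r^2 + 4*sqrt(2)*r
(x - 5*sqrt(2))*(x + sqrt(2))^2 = x^3 - 3*sqrt(2)*x^2 - 18*x - 10*sqrt(2)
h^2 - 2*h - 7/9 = (h - 7/3)*(h + 1/3)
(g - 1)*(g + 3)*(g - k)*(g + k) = g^4 + 2*g^3 - g^2*k^2 - 3*g^2 - 2*g*k^2 + 3*k^2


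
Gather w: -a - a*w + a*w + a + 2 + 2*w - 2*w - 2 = 0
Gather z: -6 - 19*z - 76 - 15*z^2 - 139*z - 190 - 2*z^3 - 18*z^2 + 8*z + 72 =-2*z^3 - 33*z^2 - 150*z - 200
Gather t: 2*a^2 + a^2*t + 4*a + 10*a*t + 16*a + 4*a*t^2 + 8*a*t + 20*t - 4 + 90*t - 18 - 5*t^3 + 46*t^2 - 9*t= 2*a^2 + 20*a - 5*t^3 + t^2*(4*a + 46) + t*(a^2 + 18*a + 101) - 22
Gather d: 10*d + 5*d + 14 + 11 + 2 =15*d + 27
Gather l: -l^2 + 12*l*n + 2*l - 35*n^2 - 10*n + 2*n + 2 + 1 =-l^2 + l*(12*n + 2) - 35*n^2 - 8*n + 3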